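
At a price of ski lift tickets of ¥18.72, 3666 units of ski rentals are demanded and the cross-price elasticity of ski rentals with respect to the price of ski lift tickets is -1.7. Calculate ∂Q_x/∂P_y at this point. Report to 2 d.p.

ε = (∂Q_x/∂P_y)·(P_y/Q_x) ⇒ ∂Q_x/∂P_y = ε·Q_x/P_y = -1.7 × 3666/18.72 ≈ -332.92.

-332.92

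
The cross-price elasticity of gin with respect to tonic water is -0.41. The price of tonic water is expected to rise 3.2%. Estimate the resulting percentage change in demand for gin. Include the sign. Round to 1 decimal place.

%ΔQ ≈ ε × %ΔP of tonic water = -0.41 × (3.2%) = -1.3%.

-1.3%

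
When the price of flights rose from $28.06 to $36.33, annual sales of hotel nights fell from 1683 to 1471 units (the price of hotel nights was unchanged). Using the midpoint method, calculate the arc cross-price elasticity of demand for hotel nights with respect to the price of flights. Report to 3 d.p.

ΔQ_A = 1471 − 1683 = -212; ΔP_B = 36.33 − 28.06 = 8.27.
Midpoints: Q̄_A = 1577.0, P̄_B = 32.20.
ε = (ΔQ_A/Q̄_A)/(ΔP_B/P̄_B) = (-212/1577.0)/(8.27/32.20) ≈ -0.523.
ε < 0: hotel nights and flights are complements.

-0.523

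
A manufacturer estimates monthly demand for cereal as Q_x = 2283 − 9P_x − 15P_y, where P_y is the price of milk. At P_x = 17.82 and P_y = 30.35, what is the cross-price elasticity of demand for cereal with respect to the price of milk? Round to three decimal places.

-0.273

At P_x = 17.82 and P_y = 30.35: Q_x = 1667.37.
∂Q_x/∂P_y = -15.
ε = (∂Q_x/∂P_y)(P_y/Q_x) = -15 × (30.35/1667.37) ≈ -0.273.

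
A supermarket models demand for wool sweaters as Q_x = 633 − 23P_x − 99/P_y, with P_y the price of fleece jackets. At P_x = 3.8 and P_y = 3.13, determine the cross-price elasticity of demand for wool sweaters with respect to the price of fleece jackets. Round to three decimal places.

At P_x = 3.8 and P_y = 3.13: Q_x = 513.971.
∂Q_x/∂P_y = 99/P_y² = 10.1052.
ε = (∂Q_x/∂P_y)(P_y/Q_x) = 10.1052 × (3.13/513.971) ≈ 0.062.

0.062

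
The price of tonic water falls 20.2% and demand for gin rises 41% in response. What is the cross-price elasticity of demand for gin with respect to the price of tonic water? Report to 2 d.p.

ε = (%ΔQ of gin) / (%ΔP of tonic water) = (41%) / (-20.2%) ≈ -2.03.
Negative cross-price elasticity: complements.

-2.03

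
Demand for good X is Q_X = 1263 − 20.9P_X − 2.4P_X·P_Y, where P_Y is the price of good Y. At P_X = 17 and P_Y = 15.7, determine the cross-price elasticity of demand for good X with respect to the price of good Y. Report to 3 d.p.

-2.398

At P_X = 17 and P_Y = 15.7: Q_X = 267.14.
∂Q_X/∂P_Y = -2.4P_X = -2.4(17) = -40.8000.
ε = (∂Q_X/∂P_Y)(P_Y/Q_X) = -40.8000 × (15.7/267.14) ≈ -2.398.
ε < 0: complements.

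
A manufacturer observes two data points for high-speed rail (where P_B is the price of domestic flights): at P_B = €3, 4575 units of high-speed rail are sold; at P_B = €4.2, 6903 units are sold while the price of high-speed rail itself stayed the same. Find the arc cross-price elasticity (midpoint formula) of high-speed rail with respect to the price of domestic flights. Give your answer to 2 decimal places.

ΔQ_A = 6903 − 4575 = 2328; ΔP_B = 4.2 − 3 = 1.2.
Midpoints: Q̄_A = 5739.0, P̄_B = 3.60.
ε = (ΔQ_A/Q̄_A)/(ΔP_B/P̄_B) = (2328/5739.0)/(1.2/3.60) ≈ 1.22.
ε > 0: high-speed rail and domestic flights are substitutes.

1.22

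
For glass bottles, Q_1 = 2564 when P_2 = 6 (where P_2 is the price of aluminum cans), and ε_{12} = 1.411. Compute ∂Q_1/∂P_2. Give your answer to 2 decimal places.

602.97

ε = (∂Q_1/∂P_2)·(P_2/Q_1) ⇒ ∂Q_1/∂P_2 = ε·Q_1/P_2 = 1.411 × 2564/6 ≈ 602.97.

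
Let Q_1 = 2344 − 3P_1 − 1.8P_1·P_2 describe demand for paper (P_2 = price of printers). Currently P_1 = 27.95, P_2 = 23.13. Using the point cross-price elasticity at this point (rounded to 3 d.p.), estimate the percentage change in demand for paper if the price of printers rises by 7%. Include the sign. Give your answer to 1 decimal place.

At P_1 = 27.95, P_2 = 23.13: Q_1 = 1096.480.
∂Q_1/∂P_2 = -1.8P_1 = -50.3100.
ε = (∂Q_1/∂P_2)(P_2/Q_1) = -50.3100 × 23.13/1096.480 ≈ -1.061.
%ΔQ_1 ≈ ε × %ΔP_2 = -1.061 × (7%) = -7.4%.

-7.4%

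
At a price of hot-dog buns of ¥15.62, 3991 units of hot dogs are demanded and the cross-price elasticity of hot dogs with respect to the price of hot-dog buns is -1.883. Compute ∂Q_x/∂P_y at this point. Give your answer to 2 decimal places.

ε = (∂Q_x/∂P_y)·(P_y/Q_x) ⇒ ∂Q_x/∂P_y = ε·Q_x/P_y = -1.883 × 3991/15.62 ≈ -481.12.

-481.12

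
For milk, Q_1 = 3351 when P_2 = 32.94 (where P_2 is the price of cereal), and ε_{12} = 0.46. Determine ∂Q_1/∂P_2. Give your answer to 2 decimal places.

46.80

ε = (∂Q_1/∂P_2)·(P_2/Q_1) ⇒ ∂Q_1/∂P_2 = ε·Q_1/P_2 = 0.46 × 3351/32.94 ≈ 46.80.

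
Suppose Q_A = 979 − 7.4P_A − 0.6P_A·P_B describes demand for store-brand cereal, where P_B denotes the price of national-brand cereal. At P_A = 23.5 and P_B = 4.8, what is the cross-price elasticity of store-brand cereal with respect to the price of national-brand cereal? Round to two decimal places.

-0.09

At P_A = 23.5 and P_B = 4.8: Q_A = 737.42.
∂Q_A/∂P_B = -0.6P_A = -0.6(23.5) = -14.1000.
ε = (∂Q_A/∂P_B)(P_B/Q_A) = -14.1000 × (4.8/737.42) ≈ -0.09.
ε < 0: complements.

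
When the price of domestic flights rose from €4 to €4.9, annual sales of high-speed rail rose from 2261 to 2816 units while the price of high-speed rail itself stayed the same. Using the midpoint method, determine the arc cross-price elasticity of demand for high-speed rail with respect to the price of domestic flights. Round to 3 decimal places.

ΔQ_A = 2816 − 2261 = 555; ΔP_B = 4.9 − 4 = 0.9.
Midpoints: Q̄_A = 2538.5, P̄_B = 4.45.
ε = (ΔQ_A/Q̄_A)/(ΔP_B/P̄_B) = (555/2538.5)/(0.9/4.45) ≈ 1.081.

1.081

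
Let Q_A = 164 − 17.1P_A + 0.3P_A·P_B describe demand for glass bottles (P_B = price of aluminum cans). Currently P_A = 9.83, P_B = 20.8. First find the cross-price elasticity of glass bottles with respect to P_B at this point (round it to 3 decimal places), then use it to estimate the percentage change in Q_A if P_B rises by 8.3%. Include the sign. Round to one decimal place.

8.9%

At P_A = 9.83, P_B = 20.8: Q_A = 57.246.
∂Q_A/∂P_B = 0.3P_A = 2.9490.
ε = (∂Q_A/∂P_B)(P_B/Q_A) = 2.9490 × 20.8/57.246 ≈ 1.071.
%ΔQ_A ≈ ε × %ΔP_B = 1.071 × (8.3%) = 8.9%.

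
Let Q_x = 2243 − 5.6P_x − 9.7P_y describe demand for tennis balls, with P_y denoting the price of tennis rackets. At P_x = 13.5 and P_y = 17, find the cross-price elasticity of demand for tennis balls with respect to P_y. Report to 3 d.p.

At P_x = 13.5 and P_y = 17: Q_x = 2002.5.
∂Q_x/∂P_y = -9.7.
ε = (∂Q_x/∂P_y)(P_y/Q_x) = -9.7 × (17/2002.5) ≈ -0.082.

-0.082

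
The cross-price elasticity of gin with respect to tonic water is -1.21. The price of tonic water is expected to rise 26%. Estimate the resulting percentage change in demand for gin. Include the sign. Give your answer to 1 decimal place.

%ΔQ ≈ ε × %ΔP of tonic water = -1.21 × (26%) = -31.5%.

-31.5%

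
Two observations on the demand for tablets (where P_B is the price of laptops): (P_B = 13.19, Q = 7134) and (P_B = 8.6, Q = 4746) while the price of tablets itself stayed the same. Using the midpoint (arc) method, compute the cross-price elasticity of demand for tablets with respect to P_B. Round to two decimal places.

0.95

ΔQ_A = 4746 − 7134 = -2388; ΔP_B = 8.6 − 13.19 = -4.59.
Midpoints: Q̄_A = 5940.0, P̄_B = 10.89.
ε = (ΔQ_A/Q̄_A)/(ΔP_B/P̄_B) = (-2388/5940.0)/(-4.59/10.89) ≈ 0.95.
ε > 0: tablets and laptops are substitutes.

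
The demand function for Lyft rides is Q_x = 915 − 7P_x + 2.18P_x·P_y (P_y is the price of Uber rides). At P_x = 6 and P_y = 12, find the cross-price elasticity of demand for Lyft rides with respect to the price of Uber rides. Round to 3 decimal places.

0.152

At P_x = 6 and P_y = 12: Q_x = 1029.96.
∂Q_x/∂P_y = 2.18P_x = 2.18(6) = 13.0800.
ε = (∂Q_x/∂P_y)(P_y/Q_x) = 13.0800 × (12/1029.96) ≈ 0.152.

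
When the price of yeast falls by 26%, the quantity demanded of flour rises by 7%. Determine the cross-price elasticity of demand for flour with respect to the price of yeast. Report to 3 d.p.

ε = (%ΔQ of flour) / (%ΔP of yeast) = (7%) / (-26%) ≈ -0.269.
Negative cross-price elasticity: complements.

-0.269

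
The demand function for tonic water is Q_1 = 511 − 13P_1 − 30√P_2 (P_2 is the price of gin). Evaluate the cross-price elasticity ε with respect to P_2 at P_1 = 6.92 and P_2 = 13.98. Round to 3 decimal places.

At P_1 = 6.92 and P_2 = 13.98: Q_1 = 308.870.
∂Q_1/∂P_2 = -30/(2√P_2) = -30/(2√13.98) = -4.0118.
ε = (∂Q_1/∂P_2)(P_2/Q_1) = -4.0118 × (13.98/308.870) ≈ -0.182.
ε < 0: complements.

-0.182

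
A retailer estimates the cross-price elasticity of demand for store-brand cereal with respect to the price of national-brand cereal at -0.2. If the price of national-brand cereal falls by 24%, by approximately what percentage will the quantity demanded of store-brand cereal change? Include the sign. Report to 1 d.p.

%ΔQ ≈ ε × %ΔP of national-brand cereal = -0.2 × (-24%) = 4.8%.

4.8%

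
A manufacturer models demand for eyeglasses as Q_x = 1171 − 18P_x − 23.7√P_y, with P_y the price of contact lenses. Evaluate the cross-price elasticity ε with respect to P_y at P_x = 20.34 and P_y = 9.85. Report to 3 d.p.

-0.051

At P_x = 20.34 and P_y = 9.85: Q_x = 730.498.
∂Q_x/∂P_y = -23.7/(2√P_y) = -23.7/(2√9.85) = -3.7757.
ε = (∂Q_x/∂P_y)(P_y/Q_x) = -3.7757 × (9.85/730.498) ≈ -0.051.
ε < 0: complements.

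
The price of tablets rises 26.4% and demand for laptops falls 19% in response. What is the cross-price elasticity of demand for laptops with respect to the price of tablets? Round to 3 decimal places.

-0.720

ε = (%ΔQ of laptops) / (%ΔP of tablets) = (-19%) / (26.4%) ≈ -0.720.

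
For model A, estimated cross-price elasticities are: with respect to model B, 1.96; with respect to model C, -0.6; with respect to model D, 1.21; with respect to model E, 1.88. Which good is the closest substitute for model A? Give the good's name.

Substitutes have ε > 0. Among the positive values, 1.96 (model B) is largest.

model B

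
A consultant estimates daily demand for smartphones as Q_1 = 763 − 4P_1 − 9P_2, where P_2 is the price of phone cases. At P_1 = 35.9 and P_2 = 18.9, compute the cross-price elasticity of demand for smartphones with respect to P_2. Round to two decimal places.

-0.38

At P_1 = 35.9 and P_2 = 18.9: Q_1 = 449.3.
∂Q_1/∂P_2 = -9.
ε = (∂Q_1/∂P_2)(P_2/Q_1) = -9 × (18.9/449.3) ≈ -0.38.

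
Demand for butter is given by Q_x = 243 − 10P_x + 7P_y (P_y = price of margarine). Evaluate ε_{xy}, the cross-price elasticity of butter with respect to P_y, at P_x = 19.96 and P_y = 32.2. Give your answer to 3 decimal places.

0.839

At P_x = 19.96 and P_y = 32.2: Q_x = 268.8.
∂Q_x/∂P_y = 7.
ε = (∂Q_x/∂P_y)(P_y/Q_x) = 7 × (32.2/268.8) ≈ 0.839.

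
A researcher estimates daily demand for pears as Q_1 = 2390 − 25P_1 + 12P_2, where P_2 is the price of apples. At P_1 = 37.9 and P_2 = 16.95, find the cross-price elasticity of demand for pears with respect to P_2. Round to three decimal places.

At P_1 = 37.9 and P_2 = 16.95: Q_1 = 1645.9.
∂Q_1/∂P_2 = 12.
ε = (∂Q_1/∂P_2)(P_2/Q_1) = 12 × (16.95/1645.9) ≈ 0.124.
Since ε > 0, pears and apples are substitutes.

0.124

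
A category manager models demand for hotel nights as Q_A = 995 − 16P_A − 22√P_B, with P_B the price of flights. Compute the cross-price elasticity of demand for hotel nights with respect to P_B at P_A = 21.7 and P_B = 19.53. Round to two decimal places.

-0.09

At P_A = 21.7 and P_B = 19.53: Q_A = 550.576.
∂Q_A/∂P_B = -22/(2√P_B) = -22/(2√19.53) = -2.4891.
ε = (∂Q_A/∂P_B)(P_B/Q_A) = -2.4891 × (19.53/550.576) ≈ -0.09.
ε < 0: complements.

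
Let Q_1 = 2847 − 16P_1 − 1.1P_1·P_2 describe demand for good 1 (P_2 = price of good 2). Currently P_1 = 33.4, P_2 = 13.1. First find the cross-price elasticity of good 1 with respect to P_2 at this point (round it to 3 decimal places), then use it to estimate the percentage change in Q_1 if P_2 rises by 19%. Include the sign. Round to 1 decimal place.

-5.0%

At P_1 = 33.4, P_2 = 13.1: Q_1 = 1831.306.
∂Q_1/∂P_2 = -1.1P_1 = -36.7400.
ε = (∂Q_1/∂P_2)(P_2/Q_1) = -36.7400 × 13.1/1831.306 ≈ -0.263.
%ΔQ_1 ≈ ε × %ΔP_2 = -0.263 × (19%) = -5.0%.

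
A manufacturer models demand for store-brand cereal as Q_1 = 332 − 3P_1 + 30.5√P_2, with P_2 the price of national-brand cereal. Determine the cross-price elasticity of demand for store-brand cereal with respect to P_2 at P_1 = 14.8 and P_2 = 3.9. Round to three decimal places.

0.087

At P_1 = 14.8 and P_2 = 3.9: Q_1 = 347.833.
∂Q_1/∂P_2 = 30.5/(2√P_2) = 30.5/(2√3.9) = 7.7221.
ε = (∂Q_1/∂P_2)(P_2/Q_1) = 7.7221 × (3.9/347.833) ≈ 0.087.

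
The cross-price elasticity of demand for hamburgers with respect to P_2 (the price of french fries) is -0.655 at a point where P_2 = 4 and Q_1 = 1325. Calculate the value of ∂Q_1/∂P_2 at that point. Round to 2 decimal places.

-216.97

ε = (∂Q_1/∂P_2)·(P_2/Q_1) ⇒ ∂Q_1/∂P_2 = ε·Q_1/P_2 = -0.655 × 1325/4 ≈ -216.97.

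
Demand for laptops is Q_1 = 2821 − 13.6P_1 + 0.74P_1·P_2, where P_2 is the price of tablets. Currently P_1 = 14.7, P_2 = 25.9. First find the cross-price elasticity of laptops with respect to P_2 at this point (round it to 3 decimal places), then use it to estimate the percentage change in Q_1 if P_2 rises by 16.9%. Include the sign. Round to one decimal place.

At P_1 = 14.7, P_2 = 25.9: Q_1 = 2902.820.
∂Q_1/∂P_2 = 0.74P_1 = 10.8780.
ε = (∂Q_1/∂P_2)(P_2/Q_1) = 10.8780 × 25.9/2902.820 ≈ 0.097.
%ΔQ_1 ≈ ε × %ΔP_2 = 0.097 × (16.9%) = 1.6%.

1.6%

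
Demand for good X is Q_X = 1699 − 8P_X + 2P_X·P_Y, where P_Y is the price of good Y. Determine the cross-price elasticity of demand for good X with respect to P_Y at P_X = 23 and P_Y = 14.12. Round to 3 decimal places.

0.300

At P_X = 23 and P_Y = 14.12: Q_X = 2164.52.
∂Q_X/∂P_Y = 2P_X = 2(23) = 46.0000.
ε = (∂Q_X/∂P_Y)(P_Y/Q_X) = 46.0000 × (14.12/2164.52) ≈ 0.300.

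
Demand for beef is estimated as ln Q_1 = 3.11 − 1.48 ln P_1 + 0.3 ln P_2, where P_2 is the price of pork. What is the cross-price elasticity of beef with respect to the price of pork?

0.30

In a log-linear (constant-elasticity) demand function, the coefficient on ln P_2 is the cross-price elasticity.
ε = 0.30. Positive, so beef and pork are substitutes.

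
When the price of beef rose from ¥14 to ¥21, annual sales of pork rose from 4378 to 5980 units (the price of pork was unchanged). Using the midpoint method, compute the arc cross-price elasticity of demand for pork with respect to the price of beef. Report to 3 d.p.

ΔQ_A = 5980 − 4378 = 1602; ΔP_B = 21 − 14 = 7.
Midpoints: Q̄_A = 5179.0, P̄_B = 17.50.
ε = (ΔQ_A/Q̄_A)/(ΔP_B/P̄_B) = (1602/5179.0)/(7/17.50) ≈ 0.773.
ε > 0: pork and beef are substitutes.

0.773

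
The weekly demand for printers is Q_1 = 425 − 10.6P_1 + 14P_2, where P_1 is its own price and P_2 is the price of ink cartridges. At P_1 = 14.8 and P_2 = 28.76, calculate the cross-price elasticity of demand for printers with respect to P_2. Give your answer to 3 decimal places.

0.600

At P_1 = 14.8 and P_2 = 28.76: Q_1 = 670.76.
∂Q_1/∂P_2 = 14.
ε = (∂Q_1/∂P_2)(P_2/Q_1) = 14 × (28.76/670.76) ≈ 0.600.
Since ε > 0, printers and ink cartridges are substitutes.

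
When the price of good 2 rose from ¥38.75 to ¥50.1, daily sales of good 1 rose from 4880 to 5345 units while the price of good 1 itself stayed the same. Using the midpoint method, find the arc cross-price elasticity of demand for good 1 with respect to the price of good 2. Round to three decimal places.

0.356

ΔQ_1 = 5345 − 4880 = 465; ΔP_2 = 50.1 − 38.75 = 11.35.
Midpoints: Q̄_1 = 5112.5, P̄_2 = 44.42.
ε = (ΔQ_1/Q̄_1)/(ΔP_2/P̄_2) = (465/5112.5)/(11.35/44.42) ≈ 0.356.
ε > 0: good 1 and good 2 are substitutes.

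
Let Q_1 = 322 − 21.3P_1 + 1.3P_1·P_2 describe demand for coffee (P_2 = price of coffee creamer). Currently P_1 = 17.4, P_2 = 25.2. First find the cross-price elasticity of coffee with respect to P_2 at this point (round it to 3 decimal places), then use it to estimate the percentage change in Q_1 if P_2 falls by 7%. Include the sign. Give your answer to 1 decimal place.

-7.7%

At P_1 = 17.4, P_2 = 25.2: Q_1 = 521.404.
∂Q_1/∂P_2 = 1.3P_1 = 22.6200.
ε = (∂Q_1/∂P_2)(P_2/Q_1) = 22.6200 × 25.2/521.404 ≈ 1.093.
%ΔQ_1 ≈ ε × %ΔP_2 = 1.093 × (-7%) = -7.7%.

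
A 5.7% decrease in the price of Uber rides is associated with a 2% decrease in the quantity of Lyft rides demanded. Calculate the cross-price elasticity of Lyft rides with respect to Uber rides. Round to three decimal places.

0.351

ε = (%ΔQ of Lyft rides) / (%ΔP of Uber rides) = (-2%) / (-5.7%) ≈ 0.351.
Positive cross-price elasticity: substitutes.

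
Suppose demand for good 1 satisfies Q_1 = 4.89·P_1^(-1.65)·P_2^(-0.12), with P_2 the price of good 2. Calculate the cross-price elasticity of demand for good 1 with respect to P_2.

In a log-linear (constant-elasticity) demand function, the coefficient on the exponent of P_2 is the cross-price elasticity.
ε = -0.12. Negative, so good 1 and good 2 are complements.

-0.12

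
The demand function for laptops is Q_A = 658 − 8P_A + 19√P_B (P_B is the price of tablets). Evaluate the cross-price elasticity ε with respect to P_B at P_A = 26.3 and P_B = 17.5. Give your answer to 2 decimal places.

At P_A = 26.3 and P_B = 17.5: Q_A = 527.083.
∂Q_A/∂P_B = 19/(2√P_B) = 19/(2√17.5) = 2.2709.
ε = (∂Q_A/∂P_B)(P_B/Q_A) = 2.2709 × (17.5/527.083) ≈ 0.08.
ε > 0: substitutes.

0.08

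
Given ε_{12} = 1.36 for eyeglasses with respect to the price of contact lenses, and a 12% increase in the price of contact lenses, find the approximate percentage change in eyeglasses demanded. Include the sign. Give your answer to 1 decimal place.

%ΔQ ≈ ε × %ΔP of contact lenses = 1.36 × (12%) = 16.3%.

16.3%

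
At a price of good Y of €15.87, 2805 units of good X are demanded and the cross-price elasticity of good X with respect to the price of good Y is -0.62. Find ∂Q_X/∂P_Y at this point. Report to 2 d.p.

-109.58

ε = (∂Q_X/∂P_Y)·(P_Y/Q_X) ⇒ ∂Q_X/∂P_Y = ε·Q_X/P_Y = -0.62 × 2805/15.87 ≈ -109.58.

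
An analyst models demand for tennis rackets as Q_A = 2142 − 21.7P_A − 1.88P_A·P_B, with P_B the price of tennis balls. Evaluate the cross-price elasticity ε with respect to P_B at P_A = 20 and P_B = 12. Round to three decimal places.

-0.359

At P_A = 20 and P_B = 12: Q_A = 1256.8.
∂Q_A/∂P_B = -1.88P_A = -1.88(20) = -37.6000.
ε = (∂Q_A/∂P_B)(P_B/Q_A) = -37.6000 × (12/1256.8) ≈ -0.359.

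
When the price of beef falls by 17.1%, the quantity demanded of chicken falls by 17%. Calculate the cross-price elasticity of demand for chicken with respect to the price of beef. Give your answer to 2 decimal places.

ε = (%ΔQ of chicken) / (%ΔP of beef) = (-17%) / (-17.1%) ≈ 0.99.
Positive cross-price elasticity: substitutes.

0.99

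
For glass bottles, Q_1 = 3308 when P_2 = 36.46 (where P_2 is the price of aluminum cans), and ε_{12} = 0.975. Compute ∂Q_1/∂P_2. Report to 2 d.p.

88.46

ε = (∂Q_1/∂P_2)·(P_2/Q_1) ⇒ ∂Q_1/∂P_2 = ε·Q_1/P_2 = 0.975 × 3308/36.46 ≈ 88.46.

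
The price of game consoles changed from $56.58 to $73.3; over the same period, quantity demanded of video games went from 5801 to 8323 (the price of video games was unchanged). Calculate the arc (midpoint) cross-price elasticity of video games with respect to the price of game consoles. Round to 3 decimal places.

1.387

ΔQ_A = 8323 − 5801 = 2522; ΔP_B = 73.3 − 56.58 = 16.72.
Midpoints: Q̄_A = 7062.0, P̄_B = 64.94.
ε = (ΔQ_A/Q̄_A)/(ΔP_B/P̄_B) = (2522/7062.0)/(16.72/64.94) ≈ 1.387.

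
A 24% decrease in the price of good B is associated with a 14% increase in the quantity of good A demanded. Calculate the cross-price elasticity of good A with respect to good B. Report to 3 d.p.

-0.583

ε = (%ΔQ of good A) / (%ΔP of good B) = (14%) / (-24%) ≈ -0.583.
Negative cross-price elasticity: complements.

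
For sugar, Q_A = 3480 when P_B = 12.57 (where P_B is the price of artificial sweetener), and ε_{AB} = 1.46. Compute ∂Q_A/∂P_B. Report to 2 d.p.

404.20

ε = (∂Q_A/∂P_B)·(P_B/Q_A) ⇒ ∂Q_A/∂P_B = ε·Q_A/P_B = 1.46 × 3480/12.57 ≈ 404.20.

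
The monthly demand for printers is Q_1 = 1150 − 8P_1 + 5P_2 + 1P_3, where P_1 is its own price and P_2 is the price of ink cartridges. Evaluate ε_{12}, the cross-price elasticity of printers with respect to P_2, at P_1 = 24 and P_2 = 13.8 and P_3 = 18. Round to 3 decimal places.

At P_1 = 24 and P_2 = 13.8 and P_3 = 18: Q_1 = 1045.
∂Q_1/∂P_2 = 5.
ε = (∂Q_1/∂P_2)(P_2/Q_1) = 5 × (13.8/1045) ≈ 0.066.
Since ε > 0, printers and ink cartridges are substitutes.

0.066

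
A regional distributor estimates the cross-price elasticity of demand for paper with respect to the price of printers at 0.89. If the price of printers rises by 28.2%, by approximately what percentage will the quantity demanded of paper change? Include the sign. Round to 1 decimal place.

25.1%

%ΔQ ≈ ε × %ΔP of printers = 0.89 × (28.2%) = 25.1%.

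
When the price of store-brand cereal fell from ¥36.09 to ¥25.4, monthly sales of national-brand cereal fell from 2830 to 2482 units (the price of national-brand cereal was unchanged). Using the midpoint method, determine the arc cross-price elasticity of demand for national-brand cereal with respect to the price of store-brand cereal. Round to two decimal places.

0.38

ΔQ_A = 2482 − 2830 = -348; ΔP_B = 25.4 − 36.09 = -10.69.
Midpoints: Q̄_A = 2656.0, P̄_B = 30.75.
ε = (ΔQ_A/Q̄_A)/(ΔP_B/P̄_B) = (-348/2656.0)/(-10.69/30.75) ≈ 0.38.
ε > 0: national-brand cereal and store-brand cereal are substitutes.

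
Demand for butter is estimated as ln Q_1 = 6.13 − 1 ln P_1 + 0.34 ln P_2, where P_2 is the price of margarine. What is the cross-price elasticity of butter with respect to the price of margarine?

0.34

In a log-linear (constant-elasticity) demand function, the coefficient on ln P_2 is the cross-price elasticity.
ε = 0.34. Positive, so butter and margarine are substitutes.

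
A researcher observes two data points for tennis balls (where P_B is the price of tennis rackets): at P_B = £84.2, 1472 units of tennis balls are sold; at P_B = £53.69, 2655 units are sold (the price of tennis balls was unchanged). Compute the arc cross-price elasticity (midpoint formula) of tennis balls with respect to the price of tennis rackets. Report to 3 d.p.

-1.296

ΔQ_A = 2655 − 1472 = 1183; ΔP_B = 53.69 − 84.2 = -30.51.
Midpoints: Q̄_A = 2063.5, P̄_B = 68.94.
ε = (ΔQ_A/Q̄_A)/(ΔP_B/P̄_B) = (1183/2063.5)/(-30.51/68.94) ≈ -1.296.
ε < 0: tennis balls and tennis rackets are complements.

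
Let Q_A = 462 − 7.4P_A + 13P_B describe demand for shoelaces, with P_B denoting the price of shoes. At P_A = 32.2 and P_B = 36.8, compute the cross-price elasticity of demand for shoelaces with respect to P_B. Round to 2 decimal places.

0.68

At P_A = 32.2 and P_B = 36.8: Q_A = 702.12.
∂Q_A/∂P_B = 13.
ε = (∂Q_A/∂P_B)(P_B/Q_A) = 13 × (36.8/702.12) ≈ 0.68.
Since ε > 0, shoelaces and shoes are substitutes.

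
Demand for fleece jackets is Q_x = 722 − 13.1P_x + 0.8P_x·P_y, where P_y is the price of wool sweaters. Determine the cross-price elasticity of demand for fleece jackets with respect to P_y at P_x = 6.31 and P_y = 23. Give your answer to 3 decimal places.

At P_x = 6.31 and P_y = 23: Q_x = 755.443.
∂Q_x/∂P_y = 0.8P_x = 0.8(6.31) = 5.0480.
ε = (∂Q_x/∂P_y)(P_y/Q_x) = 5.0480 × (23/755.443) ≈ 0.154.

0.154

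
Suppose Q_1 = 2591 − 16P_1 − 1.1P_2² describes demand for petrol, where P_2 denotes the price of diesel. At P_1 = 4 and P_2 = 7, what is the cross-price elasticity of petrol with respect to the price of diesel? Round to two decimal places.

-0.04

At P_1 = 4 and P_2 = 7: Q_1 = 2473.1.
∂Q_1/∂P_2 = -2.2P_2 = -2.2(7) = -15.4000.
ε = (∂Q_1/∂P_2)(P_2/Q_1) = -15.4000 × (7/2473.1) ≈ -0.04.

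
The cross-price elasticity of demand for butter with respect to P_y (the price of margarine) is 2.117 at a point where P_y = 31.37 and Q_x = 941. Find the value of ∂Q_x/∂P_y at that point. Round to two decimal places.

ε = (∂Q_x/∂P_y)·(P_y/Q_x) ⇒ ∂Q_x/∂P_y = ε·Q_x/P_y = 2.117 × 941/31.37 ≈ 63.50.

63.50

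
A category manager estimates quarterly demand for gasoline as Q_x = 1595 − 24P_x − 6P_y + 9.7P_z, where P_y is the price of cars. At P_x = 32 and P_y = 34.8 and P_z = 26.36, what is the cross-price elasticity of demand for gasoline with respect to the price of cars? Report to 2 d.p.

At P_x = 32 and P_y = 34.8 and P_z = 26.36: Q_x = 873.892.
∂Q_x/∂P_y = -6.
ε = (∂Q_x/∂P_y)(P_y/Q_x) = -6 × (34.8/873.892) ≈ -0.24.
Since ε < 0, gasoline and cars are complements.

-0.24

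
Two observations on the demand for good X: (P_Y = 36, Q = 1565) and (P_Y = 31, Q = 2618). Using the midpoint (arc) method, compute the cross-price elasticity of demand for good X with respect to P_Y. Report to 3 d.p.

-3.373

ΔQ_X = 2618 − 1565 = 1053; ΔP_Y = 31 − 36 = -5.
Midpoints: Q̄_X = 2091.5, P̄_Y = 33.50.
ε = (ΔQ_X/Q̄_X)/(ΔP_Y/P̄_Y) = (1053/2091.5)/(-5/33.50) ≈ -3.373.
ε < 0: good X and good Y are complements.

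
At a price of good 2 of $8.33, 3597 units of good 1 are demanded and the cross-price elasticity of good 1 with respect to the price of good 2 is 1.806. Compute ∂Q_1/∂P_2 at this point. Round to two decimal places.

779.85

ε = (∂Q_1/∂P_2)·(P_2/Q_1) ⇒ ∂Q_1/∂P_2 = ε·Q_1/P_2 = 1.806 × 3597/8.33 ≈ 779.85.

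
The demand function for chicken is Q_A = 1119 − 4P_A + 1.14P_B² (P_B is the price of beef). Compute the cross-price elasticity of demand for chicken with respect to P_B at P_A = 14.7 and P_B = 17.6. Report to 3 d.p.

0.500

At P_A = 14.7 and P_B = 17.6: Q_A = 1413.326.
∂Q_A/∂P_B = 2.28P_B = 2.28(17.6) = 40.1280.
ε = (∂Q_A/∂P_B)(P_B/Q_A) = 40.1280 × (17.6/1413.326) ≈ 0.500.
ε > 0: substitutes.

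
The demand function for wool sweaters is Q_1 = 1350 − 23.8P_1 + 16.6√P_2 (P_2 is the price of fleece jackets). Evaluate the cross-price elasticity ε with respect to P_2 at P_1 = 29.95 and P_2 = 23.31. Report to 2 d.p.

At P_1 = 29.95 and P_2 = 23.31: Q_1 = 717.336.
∂Q_1/∂P_2 = 16.6/(2√P_2) = 16.6/(2√23.31) = 1.7191.
ε = (∂Q_1/∂P_2)(P_2/Q_1) = 1.7191 × (23.31/717.336) ≈ 0.06.
ε > 0: substitutes.

0.06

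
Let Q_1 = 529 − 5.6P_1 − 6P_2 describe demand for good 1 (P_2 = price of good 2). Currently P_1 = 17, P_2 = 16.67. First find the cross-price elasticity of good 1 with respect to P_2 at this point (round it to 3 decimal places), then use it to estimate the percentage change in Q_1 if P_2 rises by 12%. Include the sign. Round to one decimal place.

-3.6%

At P_1 = 17, P_2 = 16.67: Q_1 = 333.78.
∂Q_1/∂P_2 = -6.
ε = (∂Q_1/∂P_2)(P_2/Q_1) = -6.0000 × 16.67/333.78 ≈ -0.300.
%ΔQ_1 ≈ ε × %ΔP_2 = -0.300 × (12%) = -3.6%.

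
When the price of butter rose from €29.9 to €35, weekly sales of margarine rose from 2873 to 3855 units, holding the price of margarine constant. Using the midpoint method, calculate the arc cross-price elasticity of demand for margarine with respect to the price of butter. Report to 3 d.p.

ΔQ_A = 3855 − 2873 = 982; ΔP_B = 35 − 29.9 = 5.1.
Midpoints: Q̄_A = 3364.0, P̄_B = 32.45.
ε = (ΔQ_A/Q̄_A)/(ΔP_B/P̄_B) = (982/3364.0)/(5.1/32.45) ≈ 1.857.

1.857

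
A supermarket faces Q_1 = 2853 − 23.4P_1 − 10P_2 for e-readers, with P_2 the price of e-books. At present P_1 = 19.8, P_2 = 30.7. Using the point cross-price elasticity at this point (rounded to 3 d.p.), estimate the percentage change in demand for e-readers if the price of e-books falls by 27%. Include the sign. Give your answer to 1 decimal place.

At P_1 = 19.8, P_2 = 30.7: Q_1 = 2082.68.
∂Q_1/∂P_2 = -10.
ε = (∂Q_1/∂P_2)(P_2/Q_1) = -10.0000 × 30.7/2082.68 ≈ -0.147.
%ΔQ_1 ≈ ε × %ΔP_2 = -0.147 × (-27%) = 4.0%.

4.0%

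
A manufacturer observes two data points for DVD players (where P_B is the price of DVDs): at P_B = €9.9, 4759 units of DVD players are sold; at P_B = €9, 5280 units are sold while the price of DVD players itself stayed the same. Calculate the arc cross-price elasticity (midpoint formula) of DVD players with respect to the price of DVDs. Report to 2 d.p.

-1.09

ΔQ_A = 5280 − 4759 = 521; ΔP_B = 9 − 9.9 = -0.9.
Midpoints: Q̄_A = 5019.5, P̄_B = 9.45.
ε = (ΔQ_A/Q̄_A)/(ΔP_B/P̄_B) = (521/5019.5)/(-0.9/9.45) ≈ -1.09.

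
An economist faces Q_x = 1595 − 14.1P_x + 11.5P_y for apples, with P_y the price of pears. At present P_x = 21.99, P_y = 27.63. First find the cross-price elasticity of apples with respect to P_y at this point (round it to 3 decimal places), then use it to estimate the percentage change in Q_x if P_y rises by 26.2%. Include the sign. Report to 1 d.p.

5.2%

At P_x = 21.99, P_y = 27.63: Q_x = 1602.686.
∂Q_x/∂P_y = 11.5.
ε = (∂Q_x/∂P_y)(P_y/Q_x) = 11.5000 × 27.63/1602.686 ≈ 0.198.
%ΔQ_x ≈ ε × %ΔP_y = 0.198 × (26.2%) = 5.2%.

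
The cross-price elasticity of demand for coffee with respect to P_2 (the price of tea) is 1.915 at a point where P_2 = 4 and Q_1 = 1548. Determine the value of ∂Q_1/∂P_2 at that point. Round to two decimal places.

ε = (∂Q_1/∂P_2)·(P_2/Q_1) ⇒ ∂Q_1/∂P_2 = ε·Q_1/P_2 = 1.915 × 1548/4 ≈ 741.11.

741.11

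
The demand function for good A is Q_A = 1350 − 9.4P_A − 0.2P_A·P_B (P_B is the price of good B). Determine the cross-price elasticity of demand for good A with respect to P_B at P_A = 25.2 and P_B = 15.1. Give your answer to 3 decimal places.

-0.073

At P_A = 25.2 and P_B = 15.1: Q_A = 1037.016.
∂Q_A/∂P_B = -0.2P_A = -0.2(25.2) = -5.0400.
ε = (∂Q_A/∂P_B)(P_B/Q_A) = -5.0400 × (15.1/1037.016) ≈ -0.073.
ε < 0: complements.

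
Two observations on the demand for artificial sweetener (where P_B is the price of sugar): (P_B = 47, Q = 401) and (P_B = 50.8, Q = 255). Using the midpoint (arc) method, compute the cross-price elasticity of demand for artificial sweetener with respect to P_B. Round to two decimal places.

ΔQ_A = 255 − 401 = -146; ΔP_B = 50.8 − 47 = 3.8.
Midpoints: Q̄_A = 328.0, P̄_B = 48.90.
ε = (ΔQ_A/Q̄_A)/(ΔP_B/P̄_B) = (-146/328.0)/(3.8/48.90) ≈ -5.73.
ε < 0: artificial sweetener and sugar are complements.

-5.73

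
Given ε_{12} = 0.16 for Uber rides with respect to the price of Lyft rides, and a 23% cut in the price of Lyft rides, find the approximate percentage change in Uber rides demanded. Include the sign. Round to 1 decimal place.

%ΔQ ≈ ε × %ΔP of Lyft rides = 0.16 × (-23%) = -3.7%.

-3.7%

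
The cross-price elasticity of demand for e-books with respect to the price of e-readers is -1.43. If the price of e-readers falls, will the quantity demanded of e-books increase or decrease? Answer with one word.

ε < 0 and the price of e-readers falls, so the quantity of e-books moves in the opposite direction: it increases.

increase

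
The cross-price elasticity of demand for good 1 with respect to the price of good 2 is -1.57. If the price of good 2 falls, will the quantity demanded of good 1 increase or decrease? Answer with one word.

increase

ε < 0 and the price of good 2 falls, so the quantity of good 1 moves in the opposite direction: it increases.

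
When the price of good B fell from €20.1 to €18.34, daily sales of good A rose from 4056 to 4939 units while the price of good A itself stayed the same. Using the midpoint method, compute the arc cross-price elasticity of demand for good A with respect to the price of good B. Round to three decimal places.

-2.144

ΔQ_A = 4939 − 4056 = 883; ΔP_B = 18.34 − 20.1 = -1.76.
Midpoints: Q̄_A = 4497.5, P̄_B = 19.22.
ε = (ΔQ_A/Q̄_A)/(ΔP_B/P̄_B) = (883/4497.5)/(-1.76/19.22) ≈ -2.144.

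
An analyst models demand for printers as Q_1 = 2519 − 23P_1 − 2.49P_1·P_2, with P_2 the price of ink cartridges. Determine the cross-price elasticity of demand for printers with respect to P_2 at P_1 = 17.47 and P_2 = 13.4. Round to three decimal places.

-0.380

At P_1 = 17.47 and P_2 = 13.4: Q_1 = 1534.286.
∂Q_1/∂P_2 = -2.49P_1 = -2.49(17.47) = -43.5003.
ε = (∂Q_1/∂P_2)(P_2/Q_1) = -43.5003 × (13.4/1534.286) ≈ -0.380.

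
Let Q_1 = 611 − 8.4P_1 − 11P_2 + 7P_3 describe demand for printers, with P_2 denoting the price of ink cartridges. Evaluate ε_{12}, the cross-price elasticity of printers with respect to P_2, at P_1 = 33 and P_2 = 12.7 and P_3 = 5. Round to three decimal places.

-0.610

At P_1 = 33 and P_2 = 12.7 and P_3 = 5: Q_1 = 229.1.
∂Q_1/∂P_2 = -11.
ε = (∂Q_1/∂P_2)(P_2/Q_1) = -11 × (12.7/229.1) ≈ -0.610.
Since ε < 0, printers and ink cartridges are complements.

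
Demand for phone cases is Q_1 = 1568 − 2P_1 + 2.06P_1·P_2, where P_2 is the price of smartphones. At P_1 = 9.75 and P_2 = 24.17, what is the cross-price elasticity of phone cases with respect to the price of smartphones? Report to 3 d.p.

At P_1 = 9.75 and P_2 = 24.17: Q_1 = 2033.954.
∂Q_1/∂P_2 = 2.06P_1 = 2.06(9.75) = 20.0850.
ε = (∂Q_1/∂P_2)(P_2/Q_1) = 20.0850 × (24.17/2033.954) ≈ 0.239.
ε > 0: substitutes.

0.239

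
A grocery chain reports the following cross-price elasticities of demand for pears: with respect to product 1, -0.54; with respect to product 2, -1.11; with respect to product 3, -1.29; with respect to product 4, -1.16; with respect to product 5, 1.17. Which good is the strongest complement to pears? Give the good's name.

product 3

Complements have ε < 0. The most negative value is -1.29 (product 3).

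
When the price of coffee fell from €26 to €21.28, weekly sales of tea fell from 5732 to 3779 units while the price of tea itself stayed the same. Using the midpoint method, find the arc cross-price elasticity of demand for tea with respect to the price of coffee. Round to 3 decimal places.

ΔQ_A = 3779 − 5732 = -1953; ΔP_B = 21.28 − 26 = -4.72.
Midpoints: Q̄_A = 4755.5, P̄_B = 23.64.
ε = (ΔQ_A/Q̄_A)/(ΔP_B/P̄_B) = (-1953/4755.5)/(-4.72/23.64) ≈ 2.057.
ε > 0: tea and coffee are substitutes.

2.057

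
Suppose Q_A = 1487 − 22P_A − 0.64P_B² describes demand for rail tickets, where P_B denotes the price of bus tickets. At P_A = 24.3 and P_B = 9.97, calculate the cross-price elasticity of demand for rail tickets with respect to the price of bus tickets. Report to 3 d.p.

-0.143

At P_A = 24.3 and P_B = 9.97: Q_A = 888.783.
∂Q_A/∂P_B = -1.28P_B = -1.28(9.97) = -12.7616.
ε = (∂Q_A/∂P_B)(P_B/Q_A) = -12.7616 × (9.97/888.783) ≈ -0.143.
ε < 0: complements.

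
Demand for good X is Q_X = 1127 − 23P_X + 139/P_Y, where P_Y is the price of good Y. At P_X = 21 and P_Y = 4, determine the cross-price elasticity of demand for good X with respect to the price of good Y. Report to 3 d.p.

At P_X = 21 and P_Y = 4: Q_X = 678.75.
∂Q_X/∂P_Y = −139/P_Y² = -8.6875.
ε = (∂Q_X/∂P_Y)(P_Y/Q_X) = -8.6875 × (4/678.75) ≈ -0.051.
ε < 0: complements.

-0.051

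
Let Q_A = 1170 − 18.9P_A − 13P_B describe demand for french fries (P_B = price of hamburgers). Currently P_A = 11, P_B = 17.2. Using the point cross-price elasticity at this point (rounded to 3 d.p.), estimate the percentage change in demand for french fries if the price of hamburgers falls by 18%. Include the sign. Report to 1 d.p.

At P_A = 11, P_B = 17.2: Q_A = 738.5.
∂Q_A/∂P_B = -13.
ε = (∂Q_A/∂P_B)(P_B/Q_A) = -13.0000 × 17.2/738.5 ≈ -0.303.
%ΔQ_A ≈ ε × %ΔP_B = -0.303 × (-18%) = 5.5%.

5.5%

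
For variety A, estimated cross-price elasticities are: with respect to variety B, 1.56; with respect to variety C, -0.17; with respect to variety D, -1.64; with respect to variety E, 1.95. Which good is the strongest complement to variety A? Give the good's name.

Complements have ε < 0. The most negative value is -1.64 (variety D).

variety D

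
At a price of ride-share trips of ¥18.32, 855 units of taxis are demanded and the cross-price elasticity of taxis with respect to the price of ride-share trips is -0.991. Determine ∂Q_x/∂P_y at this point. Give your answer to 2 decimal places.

ε = (∂Q_x/∂P_y)·(P_y/Q_x) ⇒ ∂Q_x/∂P_y = ε·Q_x/P_y = -0.991 × 855/18.32 ≈ -46.25.

-46.25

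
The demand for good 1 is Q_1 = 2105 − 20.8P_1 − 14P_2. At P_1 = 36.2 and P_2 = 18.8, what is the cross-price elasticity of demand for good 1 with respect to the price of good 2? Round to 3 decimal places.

At P_1 = 36.2 and P_2 = 18.8: Q_1 = 1088.84.
∂Q_1/∂P_2 = -14.
ε = (∂Q_1/∂P_2)(P_2/Q_1) = -14 × (18.8/1088.84) ≈ -0.242.
Since ε < 0, good 1 and good 2 are complements.

-0.242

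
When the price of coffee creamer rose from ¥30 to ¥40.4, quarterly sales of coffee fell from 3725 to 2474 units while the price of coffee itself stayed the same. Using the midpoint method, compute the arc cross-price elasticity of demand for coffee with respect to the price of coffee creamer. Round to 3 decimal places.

-1.366

ΔQ_A = 2474 − 3725 = -1251; ΔP_B = 40.4 − 30 = 10.4.
Midpoints: Q̄_A = 3099.5, P̄_B = 35.20.
ε = (ΔQ_A/Q̄_A)/(ΔP_B/P̄_B) = (-1251/3099.5)/(10.4/35.20) ≈ -1.366.
ε < 0: coffee and coffee creamer are complements.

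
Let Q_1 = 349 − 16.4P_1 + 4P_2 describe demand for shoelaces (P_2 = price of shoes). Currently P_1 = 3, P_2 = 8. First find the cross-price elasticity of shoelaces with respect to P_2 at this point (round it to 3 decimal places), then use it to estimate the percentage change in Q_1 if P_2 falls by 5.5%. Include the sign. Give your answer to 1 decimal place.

-0.5%

At P_1 = 3, P_2 = 8: Q_1 = 331.8.
∂Q_1/∂P_2 = 4.
ε = (∂Q_1/∂P_2)(P_2/Q_1) = 4.0000 × 8/331.8 ≈ 0.096.
%ΔQ_1 ≈ ε × %ΔP_2 = 0.096 × (-5.5%) = -0.5%.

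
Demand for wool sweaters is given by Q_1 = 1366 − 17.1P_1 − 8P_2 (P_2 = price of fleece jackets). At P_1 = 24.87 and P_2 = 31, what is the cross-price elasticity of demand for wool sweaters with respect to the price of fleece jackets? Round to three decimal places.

At P_1 = 24.87 and P_2 = 31: Q_1 = 692.723.
∂Q_1/∂P_2 = -8.
ε = (∂Q_1/∂P_2)(P_2/Q_1) = -8 × (31/692.723) ≈ -0.358.

-0.358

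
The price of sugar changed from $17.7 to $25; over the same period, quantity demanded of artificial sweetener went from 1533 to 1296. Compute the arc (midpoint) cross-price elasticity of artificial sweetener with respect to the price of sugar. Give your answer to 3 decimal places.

ΔQ_A = 1296 − 1533 = -237; ΔP_B = 25 − 17.7 = 7.3.
Midpoints: Q̄_A = 1414.5, P̄_B = 21.35.
ε = (ΔQ_A/Q̄_A)/(ΔP_B/P̄_B) = (-237/1414.5)/(7.3/21.35) ≈ -0.490.
ε < 0: artificial sweetener and sugar are complements.

-0.490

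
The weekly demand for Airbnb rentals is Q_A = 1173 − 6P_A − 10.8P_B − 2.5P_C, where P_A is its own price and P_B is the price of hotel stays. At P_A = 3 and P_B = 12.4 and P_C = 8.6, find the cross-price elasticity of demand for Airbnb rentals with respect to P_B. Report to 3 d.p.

-0.134

At P_A = 3 and P_B = 12.4 and P_C = 8.6: Q_A = 999.58.
∂Q_A/∂P_B = -10.8.
ε = (∂Q_A/∂P_B)(P_B/Q_A) = -10.8 × (12.4/999.58) ≈ -0.134.
Since ε < 0, Airbnb rentals and hotel stays are complements.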